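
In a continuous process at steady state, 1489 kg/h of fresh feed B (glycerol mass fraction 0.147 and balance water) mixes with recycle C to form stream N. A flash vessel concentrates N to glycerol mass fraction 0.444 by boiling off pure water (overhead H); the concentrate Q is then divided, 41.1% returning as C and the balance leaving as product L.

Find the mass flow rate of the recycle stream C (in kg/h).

344 kg/h

Overall glycerol balance (none leaves overhead): glycerol in fresh feed = glycerol in product, i.e. 1489×0.147 = (1−0.411)·Q·0.444.
Q = 218.88/(0.444×0.589) = 836.98 kg/h.
Recycle C = 0.411×836.98 = 344 kg/h.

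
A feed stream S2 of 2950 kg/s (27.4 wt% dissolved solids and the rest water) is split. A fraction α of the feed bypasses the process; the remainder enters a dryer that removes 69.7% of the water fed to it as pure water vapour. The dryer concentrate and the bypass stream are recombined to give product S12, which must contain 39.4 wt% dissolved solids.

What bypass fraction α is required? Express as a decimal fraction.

All 2950×0.274 = 808.3 kg/s of dissolved solids reaches S12, so S12 = 808.3/0.394 = 2051.5 kg/s and vapour = 898.48 kg/s.
The evaporator receives (1−α)·2950 of feed at 0.726 water and removes 0.697 of that water:
0.697×0.726×(1−α)×2950 = 898.48
(1−α) = 898.48/1492.8 = 0.6019;  α = 0.3981.

0.398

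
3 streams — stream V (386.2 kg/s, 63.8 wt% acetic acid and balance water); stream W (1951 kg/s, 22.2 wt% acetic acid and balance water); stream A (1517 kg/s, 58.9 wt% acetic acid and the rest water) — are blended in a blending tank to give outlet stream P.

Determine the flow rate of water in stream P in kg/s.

water out = water in = 386.2×0.362 + 1951×0.778 + 1517×0.411 = 2281.2 kg/s.

2281 kg/s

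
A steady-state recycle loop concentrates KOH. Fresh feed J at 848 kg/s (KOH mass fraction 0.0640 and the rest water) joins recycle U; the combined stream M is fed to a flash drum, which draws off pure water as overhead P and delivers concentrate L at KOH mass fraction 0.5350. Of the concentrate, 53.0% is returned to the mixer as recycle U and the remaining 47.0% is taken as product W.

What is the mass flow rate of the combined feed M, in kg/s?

Overall KOH balance (none leaves overhead): KOH in fresh feed = KOH in product, i.e. 848×0.064 = (1−0.530)·L·0.535.
L = 54.272/(0.535×0.470) = 215.84 kg/s.
Recycle U = 0.530×215.84 = 114.39 kg/s.
Combined feed M = 848 + 114.39 = 962.39 kg/s.

962.4 kg/s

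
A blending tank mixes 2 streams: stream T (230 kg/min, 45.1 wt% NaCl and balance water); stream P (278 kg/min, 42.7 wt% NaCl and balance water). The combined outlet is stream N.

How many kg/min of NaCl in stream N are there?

222.4 kg/min

NaCl out = NaCl in = 230×0.451 + 278×0.427 = 222.44 kg/min.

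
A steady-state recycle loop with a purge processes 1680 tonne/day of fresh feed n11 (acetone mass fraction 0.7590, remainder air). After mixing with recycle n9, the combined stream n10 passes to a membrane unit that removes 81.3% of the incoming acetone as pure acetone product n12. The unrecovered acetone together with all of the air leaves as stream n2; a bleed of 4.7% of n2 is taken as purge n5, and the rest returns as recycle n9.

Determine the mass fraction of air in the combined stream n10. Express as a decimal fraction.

0.8474

air enters only via n11 and leaves only via the purge: 1680×0.241 = 0.047×(air in n2), and the membrane unit passes all air, so air in n10 = air in n2 = 8614.5 tonne/day.
acetone in n10: m_A = 1680×0.759 + (1−0.047)·(1−0.813)·m_A, so m_A = 1275.1/0.8218 = 1551.6 tonne/day.
n10 = 1551.6 + 8614.5 = 10166 tonne/day.
air fraction in n10 = 8614.5/10166 = 0.8474.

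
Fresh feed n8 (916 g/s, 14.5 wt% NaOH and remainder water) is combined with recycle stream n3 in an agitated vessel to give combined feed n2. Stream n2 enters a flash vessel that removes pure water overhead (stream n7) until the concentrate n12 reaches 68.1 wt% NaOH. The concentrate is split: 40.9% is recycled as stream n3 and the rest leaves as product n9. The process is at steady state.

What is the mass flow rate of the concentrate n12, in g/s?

Overall NaOH balance (none leaves overhead): NaOH in fresh feed = NaOH in product, i.e. 916×0.145 = (1−0.409)·n12·0.681.
n12 = 132.82/(0.681×0.591) = 330.01 g/s.

330 g/s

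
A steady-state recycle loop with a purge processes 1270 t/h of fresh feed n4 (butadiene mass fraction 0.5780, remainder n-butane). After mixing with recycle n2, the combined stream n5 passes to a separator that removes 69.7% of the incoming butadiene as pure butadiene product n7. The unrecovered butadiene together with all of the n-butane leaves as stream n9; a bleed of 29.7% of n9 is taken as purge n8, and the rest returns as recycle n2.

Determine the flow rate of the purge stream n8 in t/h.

n-butane enters only via n4 and leaves only via the purge: 1270×0.422 = 0.297×(n-butane in n9), and the separator passes all n-butane, so n-butane in n5 = n-butane in n9 = 1804.5 t/h.
butadiene in n5: m_A = 1270×0.578 + (1−0.297)·(1−0.697)·m_A, so m_A = 734.06/0.7870 = 932.74 t/h.
n9 = (1−0.697)×932.74 + 1804.5 = 2087.1 t/h.
Purge n8 = 0.297×2087.1 = 619.88 t/h.

619.9 t/h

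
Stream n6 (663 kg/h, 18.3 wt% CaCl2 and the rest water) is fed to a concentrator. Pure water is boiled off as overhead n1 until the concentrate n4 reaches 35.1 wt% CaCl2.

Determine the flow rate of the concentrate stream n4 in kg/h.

345.7 kg/h

CaCl2 is conserved: 663×0.183 = 121.33 kg/h all reports to the concentrate.
Concentrate = 121.33/(target fraction) = 345.67 kg/h.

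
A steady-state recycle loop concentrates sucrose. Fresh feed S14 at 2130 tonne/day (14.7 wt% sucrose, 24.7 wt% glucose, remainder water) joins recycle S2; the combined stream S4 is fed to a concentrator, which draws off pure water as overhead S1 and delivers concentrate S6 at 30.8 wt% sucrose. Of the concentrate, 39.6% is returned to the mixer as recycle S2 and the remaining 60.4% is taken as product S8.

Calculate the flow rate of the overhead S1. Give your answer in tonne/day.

1113 tonne/day

Overall sucrose balance (none leaves overhead): sucrose in fresh feed = sucrose in product, i.e. 2130×0.147 = (1−0.396)·S6·0.308.
S6 = 313.11/(0.308×0.604) = 1683.1 tonne/day.
Recycle S2 = 0.396×1683.1 = 666.51 tonne/day.
Combined feed S4 = 2130 + 666.51 = 2796.5 tonne/day.
Overhead S1 = S4 − S6 = 2796.5 − 1683.1 = 1113.4 tonne/day.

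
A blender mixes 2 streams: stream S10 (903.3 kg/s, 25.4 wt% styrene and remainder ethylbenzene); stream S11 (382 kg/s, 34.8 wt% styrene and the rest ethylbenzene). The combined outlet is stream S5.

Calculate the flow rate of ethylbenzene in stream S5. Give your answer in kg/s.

ethylbenzene out = ethylbenzene in = 903.3×0.746 + 382×0.652 = 922.93 kg/s.

922.9 kg/s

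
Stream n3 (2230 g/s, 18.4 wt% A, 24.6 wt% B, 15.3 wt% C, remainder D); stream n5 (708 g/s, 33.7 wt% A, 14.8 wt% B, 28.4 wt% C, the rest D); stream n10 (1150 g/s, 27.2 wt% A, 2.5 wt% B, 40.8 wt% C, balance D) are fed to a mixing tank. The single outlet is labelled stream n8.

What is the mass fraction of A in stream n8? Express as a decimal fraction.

Total flow out = 2230 + 708 + 1150 = 4088 g/s.
A in = 2230×0.184 + 708×0.337 + 1150×0.272 = 961.72 g/s.
A mass fraction in n8 = 961.72/4088 = 0.2353.

0.2353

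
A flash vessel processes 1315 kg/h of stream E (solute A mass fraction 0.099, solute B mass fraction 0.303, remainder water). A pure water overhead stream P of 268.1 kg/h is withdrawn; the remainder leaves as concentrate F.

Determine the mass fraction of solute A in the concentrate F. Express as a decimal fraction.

0.124

solute A is not removed: 1315×0.099 = 130.19 kg/h of solute A enters F.
Concentrate = 1315 − 268.1 = 1046.9 kg/h.
Mass fraction = 130.19/1046.9 = 0.124.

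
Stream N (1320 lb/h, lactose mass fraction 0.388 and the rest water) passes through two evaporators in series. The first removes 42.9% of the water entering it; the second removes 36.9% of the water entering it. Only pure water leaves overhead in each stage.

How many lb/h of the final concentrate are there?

water in feed = 1320×0.612 = 807.84 lb/h.
After stage 1: water left = (1−0.429)×807.84 = 461.28; stream total = 973.44 lb/h.
After stage 2: water left = (1−0.369)×461.28 = 291.07; final concentrate = 803.23 lb/h.

803.2 lb/h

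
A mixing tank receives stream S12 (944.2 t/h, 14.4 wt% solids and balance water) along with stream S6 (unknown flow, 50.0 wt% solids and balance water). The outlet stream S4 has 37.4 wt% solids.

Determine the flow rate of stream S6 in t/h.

1724 t/h

Let S6 be the unknown flow. Total out = 944.2 + S6.
solids balance: 135.96 + 0.500·S6 = 0.374·(944.2 + S6)
(0.500 − 0.374)·S6 = 0.374×944.2 − 135.96 = 217.17
S6 = 217.17 / 0.126 = 1723.5 t/h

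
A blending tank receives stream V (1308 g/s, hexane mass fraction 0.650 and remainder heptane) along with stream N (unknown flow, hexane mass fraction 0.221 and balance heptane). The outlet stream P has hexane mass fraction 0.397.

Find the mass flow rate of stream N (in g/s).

Let N be the unknown flow. Total out = 1308 + N.
hexane balance: 850.2 + 0.221·N = 0.397·(1308 + N)
(0.221 − 0.397)·N = 0.397×1308 − 850.2 = -330.92
N = -330.92 / -0.176 = 1880.2 g/s

1880 g/s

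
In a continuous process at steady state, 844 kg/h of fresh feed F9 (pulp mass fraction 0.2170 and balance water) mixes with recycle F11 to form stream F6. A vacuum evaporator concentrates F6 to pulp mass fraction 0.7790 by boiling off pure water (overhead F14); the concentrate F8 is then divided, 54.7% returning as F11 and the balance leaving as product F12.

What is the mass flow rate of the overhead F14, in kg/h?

Overall pulp balance (none leaves overhead): pulp in fresh feed = pulp in product, i.e. 844×0.217 = (1−0.547)·F8·0.779.
F8 = 183.15/(0.779×0.453) = 519 kg/h.
Recycle F11 = 0.547×519 = 283.89 kg/h.
Combined feed F6 = 844 + 283.89 = 1127.9 kg/h.
Overhead F14 = F6 − F8 = 1127.9 − 519 = 608.89 kg/h.

608.9 kg/h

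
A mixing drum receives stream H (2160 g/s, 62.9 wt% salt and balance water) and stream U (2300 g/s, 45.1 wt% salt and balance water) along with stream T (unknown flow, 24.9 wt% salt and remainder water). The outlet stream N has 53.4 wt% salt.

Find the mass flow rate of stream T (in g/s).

Let T be the unknown flow. Total out = 4460 + T.
salt balance: 2395.9 + 0.249·T = 0.534·(4460 + T)
(0.249 − 0.534)·T = 0.534×4460 − 2395.9 = -14.3
T = -14.3 / -0.285 = 50.175 g/s

50.18 g/s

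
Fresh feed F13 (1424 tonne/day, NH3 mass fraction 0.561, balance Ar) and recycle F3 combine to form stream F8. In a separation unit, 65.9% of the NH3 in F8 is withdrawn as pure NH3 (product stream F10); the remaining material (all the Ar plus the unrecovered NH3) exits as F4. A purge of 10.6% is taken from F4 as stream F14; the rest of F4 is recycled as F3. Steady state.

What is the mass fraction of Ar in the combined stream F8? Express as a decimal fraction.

Ar enters only via F13 and leaves only via the purge: 1424×0.439 = 0.106×(Ar in F4), and the separation unit passes all Ar, so Ar in F8 = Ar in F4 = 5897.5 tonne/day.
NH3 in F8: m_A = 1424×0.561 + (1−0.106)·(1−0.659)·m_A, so m_A = 798.86/0.6951 = 1149.2 tonne/day.
F8 = 1149.2 + 5897.5 = 7046.7 tonne/day.
Ar fraction in F8 = 5897.5/7046.7 = 0.837.

0.837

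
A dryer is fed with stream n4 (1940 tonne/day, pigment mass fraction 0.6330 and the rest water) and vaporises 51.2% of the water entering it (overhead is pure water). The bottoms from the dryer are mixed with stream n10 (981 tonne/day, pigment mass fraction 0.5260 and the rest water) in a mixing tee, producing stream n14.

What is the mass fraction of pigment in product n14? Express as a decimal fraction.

0.6822

Vapour removed = 0.512×0.367×1940 = 364.53 tonne/day; concentrate = 1575.5 tonne/day.
pigment reaching the mixer = 1228 (from concentrate) + 981×0.526 = 1744 tonne/day.
Product flow = 1575.5 + 981 = 2556.5 tonne/day; pigment fraction = 0.6822.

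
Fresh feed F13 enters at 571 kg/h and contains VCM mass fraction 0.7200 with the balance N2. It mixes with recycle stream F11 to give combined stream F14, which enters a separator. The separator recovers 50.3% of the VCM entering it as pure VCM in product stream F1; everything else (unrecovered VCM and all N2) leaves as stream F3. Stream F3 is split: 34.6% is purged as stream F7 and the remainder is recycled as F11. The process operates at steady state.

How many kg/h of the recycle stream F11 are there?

N2 enters only via F13 and leaves only via the purge: 571×0.280 = 0.346×(N2 in F3), and the separator passes all N2, so N2 in F14 = N2 in F3 = 462.08 kg/h.
VCM in F14: m_A = 571×0.720 + (1−0.346)·(1−0.503)·m_A, so m_A = 411.12/0.6750 = 609.1 kg/h.
F3 = (1−0.503)×609.1 + 462.08 = 764.8 kg/h.
Recycle F11 = (1−0.346)×764.8 = 500.18 kg/h.

500.2 kg/h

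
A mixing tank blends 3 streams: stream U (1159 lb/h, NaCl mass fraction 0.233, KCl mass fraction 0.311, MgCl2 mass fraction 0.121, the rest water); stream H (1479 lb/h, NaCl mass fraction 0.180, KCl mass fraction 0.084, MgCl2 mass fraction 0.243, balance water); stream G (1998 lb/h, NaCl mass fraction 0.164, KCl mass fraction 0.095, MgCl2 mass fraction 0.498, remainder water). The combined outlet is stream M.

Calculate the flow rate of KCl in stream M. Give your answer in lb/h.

KCl out = KCl in = 1159×0.311 + 1479×0.084 + 1998×0.095 = 674.5 lb/h.

674.5 lb/h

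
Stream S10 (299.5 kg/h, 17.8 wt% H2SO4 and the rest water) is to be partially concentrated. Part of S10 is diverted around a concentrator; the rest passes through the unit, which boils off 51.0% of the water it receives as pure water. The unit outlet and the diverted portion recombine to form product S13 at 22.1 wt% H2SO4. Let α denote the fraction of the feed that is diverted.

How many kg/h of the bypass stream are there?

All 299.5×0.178 = 53.311 kg/h of H2SO4 reaches S13, so S13 = 53.311/0.221 = 241.23 kg/h and vapour = 58.274 kg/h.
The evaporator receives (1−α)·299.5 of feed at 0.822 water and removes 0.510 of that water:
0.510×0.822×(1−α)×299.5 = 58.274
(1−α) = 58.274/125.56 = 0.4641;  α = 0.5359.
Bypass flow = 0.5359×299.5 = 160.49 kg/h.

160.5 kg/h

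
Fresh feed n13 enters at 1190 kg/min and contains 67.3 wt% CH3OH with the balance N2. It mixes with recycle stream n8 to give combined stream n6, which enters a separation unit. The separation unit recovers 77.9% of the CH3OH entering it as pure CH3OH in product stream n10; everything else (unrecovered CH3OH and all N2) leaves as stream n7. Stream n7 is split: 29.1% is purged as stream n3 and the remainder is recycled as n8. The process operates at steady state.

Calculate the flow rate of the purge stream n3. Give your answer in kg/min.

N2 enters only via n13 and leaves only via the purge: 1190×0.327 = 0.291×(N2 in n7), and the separation unit passes all N2, so N2 in n6 = N2 in n7 = 1337.2 kg/min.
CH3OH in n6: m_A = 1190×0.673 + (1−0.291)·(1−0.779)·m_A, so m_A = 800.87/0.8433 = 949.67 kg/min.
n7 = (1−0.779)×949.67 + 1337.2 = 1547.1 kg/min.
Purge n3 = 0.291×1547.1 = 450.2 kg/min.

450.2 kg/min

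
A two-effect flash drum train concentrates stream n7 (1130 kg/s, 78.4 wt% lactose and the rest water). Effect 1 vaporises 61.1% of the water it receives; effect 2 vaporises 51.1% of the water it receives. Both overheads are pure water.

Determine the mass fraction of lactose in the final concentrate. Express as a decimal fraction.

water in feed = 1130×0.216 = 244.08 kg/s.
After stage 1: water left = (1−0.611)×244.08 = 94.947; stream total = 980.87 kg/s.
After stage 2: water left = (1−0.511)×94.947 = 46.429; final concentrate = 932.35 kg/s.
lactose fraction = 885.92/932.35 = 0.950.

0.950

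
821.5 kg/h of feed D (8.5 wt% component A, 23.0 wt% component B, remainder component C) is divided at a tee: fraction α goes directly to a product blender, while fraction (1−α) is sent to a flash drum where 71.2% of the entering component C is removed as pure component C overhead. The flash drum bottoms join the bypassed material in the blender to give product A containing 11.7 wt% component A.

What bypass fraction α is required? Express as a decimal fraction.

All 821.5×0.085 = 69.828 kg/h of component A reaches A, so A = 69.828/0.117 = 596.82 kg/h and vapour = 224.68 kg/h.
The evaporator receives (1−α)·821.5 of feed at 0.685 component C and removes 0.712 of that component C:
0.712×0.685×(1−α)×821.5 = 224.68
(1−α) = 224.68/400.66 = 0.5608;  α = 0.4392.

0.439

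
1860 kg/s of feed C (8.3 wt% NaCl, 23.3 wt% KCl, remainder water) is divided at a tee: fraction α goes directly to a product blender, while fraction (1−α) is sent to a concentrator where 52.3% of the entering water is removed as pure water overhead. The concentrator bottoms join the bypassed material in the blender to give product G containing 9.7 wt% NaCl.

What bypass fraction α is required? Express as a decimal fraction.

0.597

All 1860×0.083 = 154.38 kg/s of NaCl reaches G, so G = 154.38/0.097 = 1591.5 kg/s and vapour = 268.45 kg/s.
The evaporator receives (1−α)·1860 of feed at 0.684 water and removes 0.523 of that water:
0.523×0.684×(1−α)×1860 = 268.45
(1−α) = 268.45/665.38 = 0.4035;  α = 0.5965.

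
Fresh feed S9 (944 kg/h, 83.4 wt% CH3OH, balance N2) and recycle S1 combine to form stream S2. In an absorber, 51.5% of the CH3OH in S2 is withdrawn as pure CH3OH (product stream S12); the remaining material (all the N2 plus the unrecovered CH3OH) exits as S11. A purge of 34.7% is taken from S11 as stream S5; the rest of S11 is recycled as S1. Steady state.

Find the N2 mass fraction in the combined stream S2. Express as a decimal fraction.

N2 enters only via S9 and leaves only via the purge: 944×0.166 = 0.347×(N2 in S11), and the absorber passes all N2, so N2 in S2 = N2 in S11 = 451.6 kg/h.
CH3OH in S2: m_A = 944×0.834 + (1−0.347)·(1−0.515)·m_A, so m_A = 787.3/0.6833 = 1152.2 kg/h.
S2 = 1152.2 + 451.6 = 1603.8 kg/h.
N2 fraction in S2 = 451.6/1603.8 = 0.2816.

0.2816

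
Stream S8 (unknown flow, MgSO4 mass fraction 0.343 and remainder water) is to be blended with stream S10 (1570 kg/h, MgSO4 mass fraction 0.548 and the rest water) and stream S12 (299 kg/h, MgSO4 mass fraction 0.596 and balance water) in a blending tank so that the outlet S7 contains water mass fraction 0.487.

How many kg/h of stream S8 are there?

Let S8 be the unknown flow. Total out = 1869 + S8.
water balance: 830.44 + 0.657·S8 = 0.487·(1869 + S8)
(0.657 − 0.487)·S8 = 0.487×1869 − 830.44 = 79.767
S8 = 79.767 / 0.170 = 469.22 kg/h

469.2 kg/h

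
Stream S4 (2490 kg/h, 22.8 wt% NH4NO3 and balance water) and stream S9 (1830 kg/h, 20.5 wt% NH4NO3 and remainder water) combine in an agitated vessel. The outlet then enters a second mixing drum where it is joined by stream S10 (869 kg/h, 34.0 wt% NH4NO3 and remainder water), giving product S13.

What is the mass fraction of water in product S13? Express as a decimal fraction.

0.7614

Overall, product flow = 5189 kg/h.
water in = 2490×0.772 + 1830×0.795 + 869×0.660 = 3950.7 kg/h.
water fraction in S13 = 0.7614.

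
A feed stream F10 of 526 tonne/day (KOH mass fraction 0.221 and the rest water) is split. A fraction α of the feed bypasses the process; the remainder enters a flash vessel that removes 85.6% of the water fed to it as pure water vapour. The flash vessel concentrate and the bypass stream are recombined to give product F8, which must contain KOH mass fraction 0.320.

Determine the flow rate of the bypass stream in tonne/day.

282 tonne/day

All 526×0.221 = 116.25 tonne/day of KOH reaches F8, so F8 = 116.25/0.320 = 363.27 tonne/day and vapour = 162.73 tonne/day.
The evaporator receives (1−α)·526 of feed at 0.779 water and removes 0.856 of that water:
0.856×0.779×(1−α)×526 = 162.73
(1−α) = 162.73/350.75 = 0.4640;  α = 0.5360.
Bypass flow = 0.5360×526 = 281.96 tonne/day.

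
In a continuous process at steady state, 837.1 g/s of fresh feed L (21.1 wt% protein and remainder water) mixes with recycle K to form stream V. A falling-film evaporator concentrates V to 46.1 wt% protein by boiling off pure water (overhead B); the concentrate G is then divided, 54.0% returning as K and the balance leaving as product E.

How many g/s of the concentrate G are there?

Overall protein balance (none leaves overhead): protein in fresh feed = protein in product, i.e. 837.1×0.211 = (1−0.540)·G·0.461.
G = 176.63/(0.461×0.460) = 832.92 g/s.

832.9 g/s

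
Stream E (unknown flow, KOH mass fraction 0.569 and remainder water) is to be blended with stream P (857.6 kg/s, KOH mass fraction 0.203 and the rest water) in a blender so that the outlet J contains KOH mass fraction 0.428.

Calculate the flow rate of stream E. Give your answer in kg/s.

1369 kg/s

Let E be the unknown flow. Total out = 857.6 + E.
KOH balance: 174.09 + 0.569·E = 0.428·(857.6 + E)
(0.569 − 0.428)·E = 0.428×857.6 − 174.09 = 192.96
E = 192.96 / 0.141 = 1368.5 kg/s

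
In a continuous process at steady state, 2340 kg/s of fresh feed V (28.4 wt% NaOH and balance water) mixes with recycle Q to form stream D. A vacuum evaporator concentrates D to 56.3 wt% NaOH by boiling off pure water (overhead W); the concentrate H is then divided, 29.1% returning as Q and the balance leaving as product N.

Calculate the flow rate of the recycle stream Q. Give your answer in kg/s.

Overall NaOH balance (none leaves overhead): NaOH in fresh feed = NaOH in product, i.e. 2340×0.284 = (1−0.291)·H·0.563.
H = 664.56/(0.563×0.709) = 1664.9 kg/s.
Recycle Q = 0.291×1664.9 = 484.48 kg/s.

484.5 kg/s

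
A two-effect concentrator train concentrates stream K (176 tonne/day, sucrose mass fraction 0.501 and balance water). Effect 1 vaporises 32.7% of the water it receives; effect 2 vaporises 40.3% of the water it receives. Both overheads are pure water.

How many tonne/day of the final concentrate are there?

water in feed = 176×0.499 = 87.824 tonne/day.
After stage 1: water left = (1−0.327)×87.824 = 59.106; stream total = 147.28 tonne/day.
After stage 2: water left = (1−0.403)×59.106 = 35.286; final concentrate = 123.46 tonne/day.

123.5 tonne/day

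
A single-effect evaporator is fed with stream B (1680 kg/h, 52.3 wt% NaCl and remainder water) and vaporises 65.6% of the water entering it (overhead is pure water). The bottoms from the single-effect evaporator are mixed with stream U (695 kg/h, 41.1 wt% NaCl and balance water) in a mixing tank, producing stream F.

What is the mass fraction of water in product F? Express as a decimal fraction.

Vapour removed = 0.656×0.477×1680 = 525.69 kg/h; concentrate = 1154.3 kg/h.
water reaching the mixer = 275.67 (from concentrate) + 695×0.589 = 685.02 kg/h.
Product flow = 1154.3 + 695 = 1849.3 kg/h; water fraction = 0.370.

0.370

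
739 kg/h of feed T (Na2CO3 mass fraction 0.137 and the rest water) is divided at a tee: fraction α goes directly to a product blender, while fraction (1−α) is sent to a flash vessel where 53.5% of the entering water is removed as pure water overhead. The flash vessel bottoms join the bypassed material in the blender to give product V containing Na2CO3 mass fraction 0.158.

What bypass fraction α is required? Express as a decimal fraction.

All 739×0.137 = 101.24 kg/h of Na2CO3 reaches V, so V = 101.24/0.158 = 640.78 kg/h and vapour = 98.222 kg/h.
The evaporator receives (1−α)·739 of feed at 0.863 water and removes 0.535 of that water:
0.535×0.863×(1−α)×739 = 98.222
(1−α) = 98.222/341.2 = 0.2879;  α = 0.7121.

0.712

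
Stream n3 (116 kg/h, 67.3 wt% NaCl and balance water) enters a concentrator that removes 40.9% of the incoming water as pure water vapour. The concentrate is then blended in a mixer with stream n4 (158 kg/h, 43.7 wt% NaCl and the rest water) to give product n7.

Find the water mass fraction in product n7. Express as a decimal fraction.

0.4309

Vapour removed = 0.409×0.327×116 = 15.514 kg/h; concentrate = 100.49 kg/h.
water reaching the mixer = 22.418 (from concentrate) + 158×0.563 = 111.37 kg/h.
Product flow = 100.49 + 158 = 258.49 kg/h; water fraction = 0.4309.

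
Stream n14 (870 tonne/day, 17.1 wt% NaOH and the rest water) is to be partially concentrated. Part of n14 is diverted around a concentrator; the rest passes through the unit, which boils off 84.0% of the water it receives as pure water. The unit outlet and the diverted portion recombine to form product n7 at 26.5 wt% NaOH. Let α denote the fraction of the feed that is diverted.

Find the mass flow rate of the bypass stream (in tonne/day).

All 870×0.171 = 148.77 tonne/day of NaOH reaches n7, so n7 = 148.77/0.265 = 561.4 tonne/day and vapour = 308.6 tonne/day.
The evaporator receives (1−α)·870 of feed at 0.829 water and removes 0.840 of that water:
0.840×0.829×(1−α)×870 = 308.6
(1−α) = 308.6/605.83 = 0.5094;  α = 0.4906.
Bypass flow = 0.4906×870 = 426.83 tonne/day.

426.8 tonne/day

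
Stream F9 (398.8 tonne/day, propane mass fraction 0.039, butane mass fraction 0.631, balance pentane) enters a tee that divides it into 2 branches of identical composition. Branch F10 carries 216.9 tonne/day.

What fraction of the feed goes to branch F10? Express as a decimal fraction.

0.544

Fraction to F10 = 216.9/398.8 = 0.5439.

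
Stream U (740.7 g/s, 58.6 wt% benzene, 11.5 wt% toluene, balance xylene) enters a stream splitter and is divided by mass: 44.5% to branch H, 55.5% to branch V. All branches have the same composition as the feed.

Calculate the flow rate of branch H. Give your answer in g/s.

Branch H flow = 0.445×740.7 = 329.61 g/s.

329.6 g/s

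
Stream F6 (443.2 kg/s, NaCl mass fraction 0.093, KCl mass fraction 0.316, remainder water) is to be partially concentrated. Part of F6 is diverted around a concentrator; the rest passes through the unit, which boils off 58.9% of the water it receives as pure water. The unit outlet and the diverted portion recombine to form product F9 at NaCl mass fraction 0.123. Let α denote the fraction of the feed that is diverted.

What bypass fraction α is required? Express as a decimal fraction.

All 443.2×0.093 = 41.218 kg/s of NaCl reaches F9, so F9 = 41.218/0.123 = 335.1 kg/s and vapour = 108.1 kg/s.
The evaporator receives (1−α)·443.2 of feed at 0.591 water and removes 0.589 of that water:
0.589×0.591×(1−α)×443.2 = 108.1
(1−α) = 108.1/154.28 = 0.7007;  α = 0.2993.

0.299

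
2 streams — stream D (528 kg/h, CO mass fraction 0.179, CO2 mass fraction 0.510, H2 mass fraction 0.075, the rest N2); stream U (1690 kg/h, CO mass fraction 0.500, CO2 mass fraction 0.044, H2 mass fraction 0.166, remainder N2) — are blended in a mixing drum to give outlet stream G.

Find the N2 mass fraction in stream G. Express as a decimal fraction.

Total flow out = 528 + 1690 = 2218 kg/h.
N2 in = 528×0.236 + 1690×0.290 = 614.71 kg/h.
N2 mass fraction in G = 614.71/2218 = 0.277.

0.277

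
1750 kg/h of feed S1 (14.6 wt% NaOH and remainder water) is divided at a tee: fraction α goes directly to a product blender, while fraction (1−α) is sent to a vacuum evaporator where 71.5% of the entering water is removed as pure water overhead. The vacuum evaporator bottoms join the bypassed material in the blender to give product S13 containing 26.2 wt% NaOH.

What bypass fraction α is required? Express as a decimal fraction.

All 1750×0.146 = 255.5 kg/h of NaOH reaches S13, so S13 = 255.5/0.262 = 975.19 kg/h and vapour = 774.81 kg/h.
The evaporator receives (1−α)·1750 of feed at 0.854 water and removes 0.715 of that water:
0.715×0.854×(1−α)×1750 = 774.81
(1−α) = 774.81/1068.6 = 0.7251;  α = 0.2749.

0.275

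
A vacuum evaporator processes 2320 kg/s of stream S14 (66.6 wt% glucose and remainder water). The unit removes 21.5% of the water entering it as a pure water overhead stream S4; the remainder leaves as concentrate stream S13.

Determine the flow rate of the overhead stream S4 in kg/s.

166.6 kg/s

water entering = 2320×0.334 = 774.88 kg/s; overhead removed = 0.215×774.88 = 166.6 kg/s.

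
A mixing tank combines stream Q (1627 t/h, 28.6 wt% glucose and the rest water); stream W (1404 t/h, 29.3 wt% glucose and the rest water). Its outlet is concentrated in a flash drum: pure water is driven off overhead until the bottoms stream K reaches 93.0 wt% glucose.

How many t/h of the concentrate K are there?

942.7 t/h

glucose entering = 1627×0.286 + 1404×0.293 = 876.69 t/h.
All glucose reports to K, so K = 876.69/0.930 = 942.68 t/h.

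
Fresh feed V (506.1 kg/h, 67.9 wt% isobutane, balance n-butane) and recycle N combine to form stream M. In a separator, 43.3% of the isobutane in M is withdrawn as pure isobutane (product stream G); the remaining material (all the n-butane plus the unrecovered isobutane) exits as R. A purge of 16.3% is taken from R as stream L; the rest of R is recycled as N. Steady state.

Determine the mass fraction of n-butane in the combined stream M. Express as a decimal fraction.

n-butane enters only via V and leaves only via the purge: 506.1×0.321 = 0.163×(n-butane in R), and the separator passes all n-butane, so n-butane in M = n-butane in R = 996.68 kg/h.
isobutane in M: m_A = 506.1×0.679 + (1−0.163)·(1−0.433)·m_A, so m_A = 343.64/0.5254 = 654.03 kg/h.
M = 654.03 + 996.68 = 1650.7 kg/h.
n-butane fraction in M = 996.68/1650.7 = 0.6038.

0.6038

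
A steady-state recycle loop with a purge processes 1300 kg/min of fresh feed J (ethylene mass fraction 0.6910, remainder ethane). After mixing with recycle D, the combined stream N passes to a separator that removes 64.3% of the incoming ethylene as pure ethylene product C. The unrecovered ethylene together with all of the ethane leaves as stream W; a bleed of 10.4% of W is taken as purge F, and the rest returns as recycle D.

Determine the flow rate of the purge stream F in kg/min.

450.7 kg/min

ethane enters only via J and leaves only via the purge: 1300×0.309 = 0.104×(ethane in W), and the separator passes all ethane, so ethane in N = ethane in W = 3862.5 kg/min.
ethylene in N: m_A = 1300×0.691 + (1−0.104)·(1−0.643)·m_A, so m_A = 898.3/0.6801 = 1320.8 kg/min.
W = (1−0.643)×1320.8 + 3862.5 = 4334 kg/min.
Purge F = 0.104×4334 = 450.74 kg/min.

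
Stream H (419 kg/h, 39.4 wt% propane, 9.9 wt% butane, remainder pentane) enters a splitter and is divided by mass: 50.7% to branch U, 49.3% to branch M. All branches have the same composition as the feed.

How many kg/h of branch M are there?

206.6 kg/h

Branch M flow = 0.493×419 = 206.57 kg/h.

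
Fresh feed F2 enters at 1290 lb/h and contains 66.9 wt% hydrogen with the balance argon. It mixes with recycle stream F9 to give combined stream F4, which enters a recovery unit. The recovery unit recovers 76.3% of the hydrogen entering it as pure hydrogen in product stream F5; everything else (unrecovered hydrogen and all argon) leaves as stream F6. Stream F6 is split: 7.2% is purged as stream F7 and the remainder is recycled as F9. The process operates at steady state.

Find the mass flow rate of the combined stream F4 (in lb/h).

7037 lb/h

argon enters only via F2 and leaves only via the purge: 1290×0.331 = 0.072×(argon in F6), and the recovery unit passes all argon, so argon in F4 = argon in F6 = 5930.4 lb/h.
hydrogen in F4: m_A = 1290×0.669 + (1−0.072)·(1−0.763)·m_A, so m_A = 863.01/0.7801 = 1106.3 lb/h.
F4 = 1106.3 + 5930.4 = 7036.7 lb/h.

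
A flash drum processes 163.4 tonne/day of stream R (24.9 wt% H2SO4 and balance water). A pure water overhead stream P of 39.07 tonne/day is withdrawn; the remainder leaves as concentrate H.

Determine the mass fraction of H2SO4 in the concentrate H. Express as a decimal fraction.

0.327

H2SO4 is not removed: 163.4×0.249 = 40.687 tonne/day of H2SO4 enters H.
Concentrate = 163.4 − 39.07 = 124.33 tonne/day.
Mass fraction = 40.687/124.33 = 0.327.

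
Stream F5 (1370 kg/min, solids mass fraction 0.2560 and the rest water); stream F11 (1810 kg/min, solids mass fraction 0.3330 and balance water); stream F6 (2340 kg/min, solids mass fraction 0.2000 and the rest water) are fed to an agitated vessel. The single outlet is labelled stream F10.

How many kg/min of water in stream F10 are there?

water out = water in = 1370×0.744 + 1810×0.667 + 2340×0.800 = 4098.6 kg/min.

4099 kg/min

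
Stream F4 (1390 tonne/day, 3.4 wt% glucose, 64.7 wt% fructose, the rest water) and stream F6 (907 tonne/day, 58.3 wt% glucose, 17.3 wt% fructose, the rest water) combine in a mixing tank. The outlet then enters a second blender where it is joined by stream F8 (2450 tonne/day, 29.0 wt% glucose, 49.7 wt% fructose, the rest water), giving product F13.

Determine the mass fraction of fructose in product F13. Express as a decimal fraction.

Overall, product flow = 4747 tonne/day.
fructose in = 1390×0.647 + 907×0.173 + 2450×0.497 = 2273.9 tonne/day.
fructose fraction in F13 = 0.4790.

0.4790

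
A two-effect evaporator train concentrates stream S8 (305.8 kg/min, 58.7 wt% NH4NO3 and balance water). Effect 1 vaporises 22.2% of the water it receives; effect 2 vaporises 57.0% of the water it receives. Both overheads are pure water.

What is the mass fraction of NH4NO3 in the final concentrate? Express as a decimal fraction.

0.8095

water in feed = 305.8×0.413 = 126.3 kg/min.
After stage 1: water left = (1−0.222)×126.3 = 98.258; stream total = 277.76 kg/min.
After stage 2: water left = (1−0.570)×98.258 = 42.251; final concentrate = 221.76 kg/min.
NH4NO3 fraction = 179.5/221.76 = 0.8095.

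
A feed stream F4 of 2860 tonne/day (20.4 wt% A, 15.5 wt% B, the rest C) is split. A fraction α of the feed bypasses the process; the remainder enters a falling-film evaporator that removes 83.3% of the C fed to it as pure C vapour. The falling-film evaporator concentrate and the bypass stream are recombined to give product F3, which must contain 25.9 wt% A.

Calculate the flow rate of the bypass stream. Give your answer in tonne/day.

All 2860×0.204 = 583.44 tonne/day of A reaches F3, so F3 = 583.44/0.259 = 2252.7 tonne/day and vapour = 607.34 tonne/day.
The evaporator receives (1−α)·2860 of feed at 0.641 C and removes 0.833 of that C:
0.833×0.641×(1−α)×2860 = 607.34
(1−α) = 607.34/1527.1 = 0.3977;  α = 0.6023.
Bypass flow = 0.6023×2860 = 1722.6 tonne/day.

1723 tonne/day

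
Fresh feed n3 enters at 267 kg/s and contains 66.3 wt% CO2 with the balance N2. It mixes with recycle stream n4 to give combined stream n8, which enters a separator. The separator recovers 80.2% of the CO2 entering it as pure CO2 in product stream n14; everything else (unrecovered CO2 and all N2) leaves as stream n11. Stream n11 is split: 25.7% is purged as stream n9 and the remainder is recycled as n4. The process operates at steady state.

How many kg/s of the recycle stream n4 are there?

290.7 kg/s

N2 enters only via n3 and leaves only via the purge: 267×0.337 = 0.257×(N2 in n11), and the separator passes all N2, so N2 in n8 = N2 in n11 = 350.11 kg/s.
CO2 in n8: m_A = 267×0.663 + (1−0.257)·(1−0.802)·m_A, so m_A = 177.02/0.8529 = 207.56 kg/s.
n11 = (1−0.802)×207.56 + 350.11 = 391.21 kg/s.
Recycle n4 = (1−0.257)×391.21 = 290.67 kg/s.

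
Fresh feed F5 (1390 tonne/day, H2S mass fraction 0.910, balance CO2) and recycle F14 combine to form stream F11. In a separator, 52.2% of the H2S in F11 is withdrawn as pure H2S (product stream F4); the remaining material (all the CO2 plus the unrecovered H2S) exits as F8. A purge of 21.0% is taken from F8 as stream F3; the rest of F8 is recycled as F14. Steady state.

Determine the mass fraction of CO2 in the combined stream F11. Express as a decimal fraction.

0.227

CO2 enters only via F5 and leaves only via the purge: 1390×0.090 = 0.210×(CO2 in F8), and the separator passes all CO2, so CO2 in F11 = CO2 in F8 = 595.71 tonne/day.
H2S in F11: m_A = 1390×0.910 + (1−0.210)·(1−0.522)·m_A, so m_A = 1264.9/0.6224 = 2032.4 tonne/day.
F11 = 2032.4 + 595.71 = 2628.1 tonne/day.
CO2 fraction in F11 = 595.71/2628.1 = 0.227.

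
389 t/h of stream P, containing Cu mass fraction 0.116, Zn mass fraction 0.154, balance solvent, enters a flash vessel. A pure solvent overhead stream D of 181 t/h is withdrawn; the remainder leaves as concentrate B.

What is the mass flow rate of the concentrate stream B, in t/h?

208 t/h

Concentrate = 389 − 181 = 208 t/h.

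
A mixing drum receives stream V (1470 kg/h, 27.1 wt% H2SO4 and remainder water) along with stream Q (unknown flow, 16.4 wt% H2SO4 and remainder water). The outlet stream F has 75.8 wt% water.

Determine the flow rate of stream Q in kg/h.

546.5 kg/h

Let Q be the unknown flow. Total out = 1470 + Q.
water balance: 1071.6 + 0.836·Q = 0.758·(1470 + Q)
(0.836 − 0.758)·Q = 0.758×1470 − 1071.6 = 42.63
Q = 42.63 / 0.078 = 546.54 kg/h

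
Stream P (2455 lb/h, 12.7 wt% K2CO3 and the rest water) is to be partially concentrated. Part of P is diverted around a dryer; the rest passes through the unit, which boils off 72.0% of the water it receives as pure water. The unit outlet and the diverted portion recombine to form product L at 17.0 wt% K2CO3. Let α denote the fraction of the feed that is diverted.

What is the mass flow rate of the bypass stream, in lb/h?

All 2455×0.127 = 311.79 lb/h of K2CO3 reaches L, so L = 311.79/0.170 = 1834 lb/h and vapour = 620.97 lb/h.
The evaporator receives (1−α)·2455 of feed at 0.873 water and removes 0.720 of that water:
0.720×0.873×(1−α)×2455 = 620.97
(1−α) = 620.97/1543.1 = 0.4024;  α = 0.5976.
Bypass flow = 0.5976×2455 = 1467.1 lb/h.

1467 lb/h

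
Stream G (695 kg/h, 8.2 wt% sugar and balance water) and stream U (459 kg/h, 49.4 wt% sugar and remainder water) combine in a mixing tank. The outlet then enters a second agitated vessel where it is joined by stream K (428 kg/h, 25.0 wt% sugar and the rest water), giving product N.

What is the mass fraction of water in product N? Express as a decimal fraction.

0.7530

Overall, product flow = 1582 kg/h.
water in = 695×0.918 + 459×0.506 + 428×0.750 = 1191.3 kg/h.
water fraction in N = 0.7530.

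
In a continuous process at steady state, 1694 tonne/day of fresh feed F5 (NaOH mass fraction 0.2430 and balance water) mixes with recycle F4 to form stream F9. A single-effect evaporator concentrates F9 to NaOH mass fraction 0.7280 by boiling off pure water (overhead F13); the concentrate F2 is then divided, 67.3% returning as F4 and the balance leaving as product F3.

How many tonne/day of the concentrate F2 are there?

Overall NaOH balance (none leaves overhead): NaOH in fresh feed = NaOH in product, i.e. 1694×0.243 = (1−0.673)·F2·0.728.
F2 = 411.64/(0.728×0.327) = 1729.2 tonne/day.

1729 tonne/day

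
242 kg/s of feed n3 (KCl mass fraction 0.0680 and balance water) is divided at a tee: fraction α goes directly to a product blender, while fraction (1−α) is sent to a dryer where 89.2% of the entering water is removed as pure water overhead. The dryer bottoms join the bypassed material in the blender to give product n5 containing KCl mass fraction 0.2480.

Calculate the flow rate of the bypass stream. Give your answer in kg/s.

30.72 kg/s

All 242×0.068 = 16.456 kg/s of KCl reaches n5, so n5 = 16.456/0.248 = 66.355 kg/s and vapour = 175.65 kg/s.
The evaporator receives (1−α)·242 of feed at 0.932 water and removes 0.892 of that water:
0.892×0.932×(1−α)×242 = 175.65
(1−α) = 175.65/201.19 = 0.8731;  α = 0.1269.
Bypass flow = 0.1269×242 = 30.721 kg/s.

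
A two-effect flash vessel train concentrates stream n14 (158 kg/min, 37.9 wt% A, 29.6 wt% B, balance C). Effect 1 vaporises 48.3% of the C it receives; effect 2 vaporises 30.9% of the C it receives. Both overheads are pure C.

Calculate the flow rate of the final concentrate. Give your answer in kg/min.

125 kg/min

C in feed = 158×0.325 = 51.35 kg/min.
After stage 1: C left = (1−0.483)×51.35 = 26.548; stream total = 133.2 kg/min.
After stage 2: C left = (1−0.309)×26.548 = 18.345; final concentrate = 124.99 kg/min.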